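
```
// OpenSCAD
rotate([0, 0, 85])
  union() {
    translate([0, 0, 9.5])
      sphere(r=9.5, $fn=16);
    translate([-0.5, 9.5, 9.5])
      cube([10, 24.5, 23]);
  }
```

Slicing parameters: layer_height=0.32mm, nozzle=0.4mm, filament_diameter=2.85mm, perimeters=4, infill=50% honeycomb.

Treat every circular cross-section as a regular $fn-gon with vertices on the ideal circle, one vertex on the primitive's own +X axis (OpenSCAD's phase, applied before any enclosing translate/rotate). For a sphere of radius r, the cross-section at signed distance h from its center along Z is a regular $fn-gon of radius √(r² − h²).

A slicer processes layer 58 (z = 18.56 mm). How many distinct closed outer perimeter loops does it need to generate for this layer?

At z = 18.56 mm: the sphere: section is a regular 16-gon, circumradius = √(r²−h²) = √(9.5²−9.06²) = 2.858; the cube at (-0.5, 9.5) is present — its section is the full 10×24.5 rectangle; Merging all regions: the 2 present regions are separate (no shared area or edge), so areas and boundary lengths simply add and each stays a separate island — 2 connected regions; (rotated 85° about Z; rotation is an isometry so areas/perimeters/island counts are preserved). The result has 2 disconnected regions.

2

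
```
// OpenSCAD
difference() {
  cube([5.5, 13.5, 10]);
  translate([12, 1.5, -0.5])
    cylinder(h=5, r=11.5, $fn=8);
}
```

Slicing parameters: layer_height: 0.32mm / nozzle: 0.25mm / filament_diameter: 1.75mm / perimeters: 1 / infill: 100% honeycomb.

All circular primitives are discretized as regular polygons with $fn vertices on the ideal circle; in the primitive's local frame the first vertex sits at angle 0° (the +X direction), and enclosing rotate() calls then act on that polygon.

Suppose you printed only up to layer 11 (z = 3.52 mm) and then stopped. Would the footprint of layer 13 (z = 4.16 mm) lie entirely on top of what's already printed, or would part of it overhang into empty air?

entirely on top

Compare the two slices. At z = 3.52: the cube is present — its section is the full 5.5×13.5 rectangle (area 74.25 mm²); the r=11.5 cylinder at (12, 1.5) contributes a regular 8-gon of circumradius 11.5 (area = (8/2)·11.500²·sin(360°/8) = 374.06 mm²); After the difference (first − rest): starting from the 5.5×13.5 cube (74.25 mm²), the r=11.5 cylinder at (12, 1.5) partially overlaps it — only the 34.55 mm² overlap (of its 374.06 mm²) is removed, clipping the outline — area = 39.70 mm². At z = 4.16: the 5.5×13.5 cube contributes its full rectangle (area 74.25 mm²); the r=11.5 cylinder at (12, 1.5) contributes a regular 8-gon of circumradius 11.5 (area = (8/2)·11.500²·sin(360°/8) = 374.06 mm²); Subtracting the remaining from the first: starting from the 5.5×13.5 cube (74.25 mm²), the r=11.5 cylinder at (12, 1.5) partially overlaps it — only the 34.55 mm² overlap (of its 374.06 mm²) is removed, clipping the outline — area = 39.70 mm². Checking containment: the cross-section at z = 4.16 is a subset of the cross-section at z = 3.52.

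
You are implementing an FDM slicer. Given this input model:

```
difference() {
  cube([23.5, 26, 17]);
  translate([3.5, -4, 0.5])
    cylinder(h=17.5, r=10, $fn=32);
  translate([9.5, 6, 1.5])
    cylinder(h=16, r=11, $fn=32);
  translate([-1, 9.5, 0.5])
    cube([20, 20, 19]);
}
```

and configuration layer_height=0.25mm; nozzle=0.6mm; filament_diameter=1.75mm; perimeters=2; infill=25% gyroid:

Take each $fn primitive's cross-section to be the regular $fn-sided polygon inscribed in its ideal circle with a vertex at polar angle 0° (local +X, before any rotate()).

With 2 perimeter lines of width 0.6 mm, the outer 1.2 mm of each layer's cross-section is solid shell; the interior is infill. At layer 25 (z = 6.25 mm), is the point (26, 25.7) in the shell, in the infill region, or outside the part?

At z = 6.25 mm: the cube is present — its section is the full 23.5×26 rectangle; the r=10 cylinder at (3.5, -4) gives a regular 32-gon of circumradius 10 (constant along its height); the r=11 cylinder at (9.5, 6) gives a regular 32-gon of circumradius 11 (constant along its height); the 20×20 cube at (-1, 9.5) contributes its full rectangle; Subtracting the remaining from the first: starting from the 23.5×26 cube, the r=10 cylinder at (3.5, -4) partially overlaps it — only the 59.41 mm² overlap (of its 312.14 mm²) is removed, clipping the outline; the r=11 cylinder at (9.5, 6) partially overlaps it — only the 243.36 mm² overlap (of its 377.69 mm²) is removed, clipping the outline; the 20×20 cube at (-1, 9.5) partially overlaps it — only the 201.99 mm² overlap (of its 400.00 mm²) is removed, clipping the outline — 1 connected region. Overall, the cross-section is a single solid region. The nearest boundary edge runs (23.50, 26.00)→(23.50, 0.00); distance from the point to it = 2.50 mm. The point is not inside any of the regions above, so it lies outside the cross-section (2.50 mm from the nearest boundary).

outside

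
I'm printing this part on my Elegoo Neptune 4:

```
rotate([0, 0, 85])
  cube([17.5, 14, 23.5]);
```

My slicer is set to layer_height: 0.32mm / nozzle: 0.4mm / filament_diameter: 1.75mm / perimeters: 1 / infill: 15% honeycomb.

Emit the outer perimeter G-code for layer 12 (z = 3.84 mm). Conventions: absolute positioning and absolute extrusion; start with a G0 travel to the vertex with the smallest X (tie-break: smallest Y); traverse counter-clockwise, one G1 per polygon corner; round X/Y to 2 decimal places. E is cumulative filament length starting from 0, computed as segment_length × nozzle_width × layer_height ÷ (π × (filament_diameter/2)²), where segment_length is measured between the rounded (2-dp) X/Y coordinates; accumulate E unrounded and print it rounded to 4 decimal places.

At z = 3.84 mm: the 17.5×14 cube contributes its full rectangle; (rotated 85° about Z; rotation is an isometry so areas/perimeters/island counts are preserved). The outline is a single polygon with 4 vertices. Extrusion per mm of travel: 0.4 × 0.32 / (π × 0.875²) = 0.053216. Accumulating E over each segment gives final E = 3.3527.

G0 X-13.95 Y1.22 Z3.84
G1 X0.00 Y0.00 E0.7452
G1 X1.53 Y17.43 E1.6763
G1 X-12.42 Y18.65 E2.4215
G1 X-13.95 Y1.22 E3.3527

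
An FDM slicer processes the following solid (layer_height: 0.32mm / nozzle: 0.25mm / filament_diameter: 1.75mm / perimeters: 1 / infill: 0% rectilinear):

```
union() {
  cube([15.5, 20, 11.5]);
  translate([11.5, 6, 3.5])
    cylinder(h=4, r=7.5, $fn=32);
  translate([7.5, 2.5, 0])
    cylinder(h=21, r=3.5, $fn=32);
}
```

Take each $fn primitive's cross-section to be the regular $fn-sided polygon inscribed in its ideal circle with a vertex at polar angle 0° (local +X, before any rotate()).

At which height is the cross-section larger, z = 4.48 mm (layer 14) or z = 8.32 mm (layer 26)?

Layer 14 (z = 4.48): the cube is present — its section is the full 15.5×20 rectangle (area 310.00 mm²); the r=7.5 cylinder at (11.5, 6) gives a regular 32-gon of circumradius 7.5 (constant along its height) (area = (32/2)·7.500²·sin(360°/32) = 175.58 mm²); the r=3.5 cylinder at (7.5, 2.5) contributes a regular 32-gon of circumradius 3.5 (area = (32/2)·3.500²·sin(360°/32) = 38.24 mm²); Taking the union: the regions partially overlap — summed areas 523.82 mm² minus the doubly-counted overlap 172.02 mm² gives 351.79 mm² — area = 351.79 mm². So its area = 351.79 mm². Layer 26 (z = 8.32): the 15.5×20 cube contributes its full rectangle (area 310.00 mm²); the cylinder at (11.5, 6) is absent (z outside [3.5, 7.5]); the r=3.5 cylinder at (7.5, 2.5) gives a regular 32-gon of circumradius 3.5 (constant along its height) (area = (32/2)·3.500²·sin(360°/32) = 38.24 mm²); Taking the union: the regions partially overlap — summed areas 348.24 mm² minus the doubly-counted overlap 34.93 mm² gives 313.31 mm² — area = 313.31 mm². So its area = 313.31 mm². Layer 14 is larger (351.79 vs 313.31 mm²).

layer 14 (z = 4.48 mm)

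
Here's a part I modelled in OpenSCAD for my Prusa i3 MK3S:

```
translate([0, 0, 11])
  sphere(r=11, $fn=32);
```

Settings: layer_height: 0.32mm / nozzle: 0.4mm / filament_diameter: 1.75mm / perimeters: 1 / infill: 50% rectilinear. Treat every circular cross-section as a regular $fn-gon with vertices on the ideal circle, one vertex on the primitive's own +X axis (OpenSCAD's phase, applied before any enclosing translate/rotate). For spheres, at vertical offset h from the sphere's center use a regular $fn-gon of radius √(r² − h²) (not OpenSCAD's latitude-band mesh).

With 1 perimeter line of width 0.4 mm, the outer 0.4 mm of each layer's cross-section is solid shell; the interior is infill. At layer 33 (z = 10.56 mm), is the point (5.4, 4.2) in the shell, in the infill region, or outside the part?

At z = 10.56 mm: the r=11 sphere slices to a regular 32-gon of circumradius 10.991 (√(r²−h²) with h=0.44 from center). Overall, the cross-section is a single solid region. The nearest boundary edge runs (9.14, 6.11)→(7.77, 7.77); distance from the point to it = 4.10 mm. The point is inside the cross-section and 4.10 mm from the nearest boundary — more than the 0.4 mm shell width (1 × 0.4), so it's in the infill interior.

infill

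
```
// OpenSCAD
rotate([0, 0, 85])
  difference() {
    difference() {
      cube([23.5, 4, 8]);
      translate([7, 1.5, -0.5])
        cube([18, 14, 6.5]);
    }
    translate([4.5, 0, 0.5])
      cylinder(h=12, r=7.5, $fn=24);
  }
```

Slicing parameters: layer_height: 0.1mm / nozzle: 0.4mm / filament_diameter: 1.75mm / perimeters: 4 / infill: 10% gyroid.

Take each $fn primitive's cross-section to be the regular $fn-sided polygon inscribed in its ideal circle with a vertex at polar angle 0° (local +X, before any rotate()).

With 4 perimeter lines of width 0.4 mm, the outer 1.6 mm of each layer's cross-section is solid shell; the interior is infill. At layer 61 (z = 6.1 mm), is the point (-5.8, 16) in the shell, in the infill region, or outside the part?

outside

At z = 6.1 mm: the 23.5×4 cube contributes its full rectangle; the cube at (7, 1.5) is absent (z outside [-0.5, 6]); Subtracting the remaining from the first: none of the subtracted shapes is present at this height, so the 23.5×4 cube is unchanged — 1 connected region; the cylinder at (4.5, 0): section is a regular 24-gon, circumradius r=7.5; Taking the first minus the rest: starting from the result so far, the r=7.5 cylinder at (4.5, 0) partially overlaps it — only the 46.34 mm² overlap (of its 174.70 mm²) is removed, clipping the outline — 1 connected region; (rotated 85° about Z; rotation is an isometry so areas/perimeters/island counts are preserved). Overall, the cross-section is a single solid region. Undo the 85° rotation: the query point maps to (15.434, 7.172) in the un-rotated model frame. The nearest boundary edge runs (10.80, 4.00)→(23.50, 4.00); distance from the point to it = 3.17 mm. The point is not inside any of the regions above, so it lies outside the cross-section (3.17 mm from the nearest boundary).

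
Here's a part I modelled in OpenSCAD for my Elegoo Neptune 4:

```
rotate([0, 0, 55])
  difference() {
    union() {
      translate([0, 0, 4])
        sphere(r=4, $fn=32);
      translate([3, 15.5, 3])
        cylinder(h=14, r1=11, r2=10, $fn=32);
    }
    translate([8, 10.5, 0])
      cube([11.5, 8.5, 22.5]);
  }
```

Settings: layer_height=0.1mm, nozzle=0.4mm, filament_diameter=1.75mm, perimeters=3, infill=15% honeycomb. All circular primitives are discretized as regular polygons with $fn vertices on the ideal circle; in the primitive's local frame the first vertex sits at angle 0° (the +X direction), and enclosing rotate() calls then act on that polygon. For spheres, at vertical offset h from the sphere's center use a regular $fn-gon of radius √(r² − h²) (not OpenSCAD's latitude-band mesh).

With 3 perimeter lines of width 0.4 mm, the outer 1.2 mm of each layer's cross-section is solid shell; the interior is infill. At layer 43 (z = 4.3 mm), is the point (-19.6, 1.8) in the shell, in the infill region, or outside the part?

At z = 4.3 mm: the sphere: section is a regular 32-gon, circumradius = √(r²−h²) = √(4²−0.3²) = 3.989; the cone at (3, 15.5) (r1=11→r2=10) has section circumradius 10.907 here — a regular 32-gon; Merging all regions: the 2 present regions are separate (no shared area or edge), so areas and boundary lengths simply add and each stays a separate island — 2 connected regions; the cube at (8, 10.5) (footprint 11.5×8.5) is included at this height; Taking the first minus the rest: starting from that combined region, the 11.5×8.5 cube at (8, 10.5) partially overlaps it — only the 47.26 mm² overlap (of its 97.75 mm²) is removed, clipping the outline — 2 connected regions; (rotated 55° about Z; rotation is an isometry so areas/perimeters/island counts are preserved). Overall, the cross-section has 2 separate islands. Undo the 55° rotation: the query point maps to (-9.768, 17.088) in the un-rotated model frame. The nearest boundary edge runs (-7.91, 15.50)→(-7.70, 17.63); distance from the point to it = 2.01 mm. The point is not inside any of the regions above, so it lies outside the cross-section (2.01 mm from the nearest boundary).

outside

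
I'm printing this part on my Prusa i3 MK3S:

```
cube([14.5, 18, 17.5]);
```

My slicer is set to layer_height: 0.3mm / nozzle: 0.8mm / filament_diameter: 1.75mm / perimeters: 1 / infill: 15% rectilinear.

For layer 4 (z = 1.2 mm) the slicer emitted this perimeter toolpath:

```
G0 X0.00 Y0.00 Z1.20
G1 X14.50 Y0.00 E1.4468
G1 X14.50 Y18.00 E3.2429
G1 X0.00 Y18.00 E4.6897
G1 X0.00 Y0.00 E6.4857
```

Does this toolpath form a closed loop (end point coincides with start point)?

Start point (G0): (0.00, 0.00). End point (last G1): the path returns to the start — closed.

yes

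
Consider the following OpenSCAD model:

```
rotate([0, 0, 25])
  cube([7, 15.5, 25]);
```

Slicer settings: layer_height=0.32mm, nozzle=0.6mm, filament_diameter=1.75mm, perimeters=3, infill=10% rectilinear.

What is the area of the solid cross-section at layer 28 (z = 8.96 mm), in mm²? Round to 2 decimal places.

108.50 mm²

At z = 8.96 mm: the cube (footprint 7×15.5) is included at this height (area 108.50 mm²); (rotated 25° about Z; rotation is an isometry so areas/perimeters/island counts are preserved). Overall, the cross-section is a single solid region. Net area = 108.50 mm².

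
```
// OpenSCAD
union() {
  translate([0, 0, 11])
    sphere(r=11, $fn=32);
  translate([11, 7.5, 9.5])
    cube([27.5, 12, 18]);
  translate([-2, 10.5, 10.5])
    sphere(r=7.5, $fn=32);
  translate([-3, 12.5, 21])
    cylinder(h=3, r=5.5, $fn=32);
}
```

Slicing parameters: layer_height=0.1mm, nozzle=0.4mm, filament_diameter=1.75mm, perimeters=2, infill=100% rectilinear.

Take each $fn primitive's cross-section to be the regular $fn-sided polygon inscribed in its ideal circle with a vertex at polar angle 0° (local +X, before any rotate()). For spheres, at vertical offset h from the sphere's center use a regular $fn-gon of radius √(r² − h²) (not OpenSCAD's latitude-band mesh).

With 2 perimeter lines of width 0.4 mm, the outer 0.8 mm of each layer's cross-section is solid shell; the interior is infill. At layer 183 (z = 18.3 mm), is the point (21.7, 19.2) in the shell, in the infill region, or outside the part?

At z = 18.3 mm: the r=11 sphere slices to a regular 32-gon of circumradius 8.229 (√(r²−h²) with h=7.3 from center); the 27.5×12 cube at (11, 7.5) contributes its full rectangle; the sphere at (-2, 10.5) is not intersected at this z (|z−center|=7.800 > r=7.5); the cylinder at (-3, 12.5) is not intersected at this z (z outside [21, 24]); Merging all regions: the 2 present regions are separate (no shared area or edge), so areas and boundary lengths simply add and each stays a separate island — 2 connected regions. Overall, the cross-section has 2 separate islands. The nearest boundary edge runs (11.00, 19.50)→(38.50, 19.50); distance from the point to it = 0.30 mm. (Shell/infill is judged within the island containing the point — the largest one.) The point is inside the cross-section, 0.30 mm from the nearest boundary — within the 0.8 mm shell band (2 × 0.4).

shell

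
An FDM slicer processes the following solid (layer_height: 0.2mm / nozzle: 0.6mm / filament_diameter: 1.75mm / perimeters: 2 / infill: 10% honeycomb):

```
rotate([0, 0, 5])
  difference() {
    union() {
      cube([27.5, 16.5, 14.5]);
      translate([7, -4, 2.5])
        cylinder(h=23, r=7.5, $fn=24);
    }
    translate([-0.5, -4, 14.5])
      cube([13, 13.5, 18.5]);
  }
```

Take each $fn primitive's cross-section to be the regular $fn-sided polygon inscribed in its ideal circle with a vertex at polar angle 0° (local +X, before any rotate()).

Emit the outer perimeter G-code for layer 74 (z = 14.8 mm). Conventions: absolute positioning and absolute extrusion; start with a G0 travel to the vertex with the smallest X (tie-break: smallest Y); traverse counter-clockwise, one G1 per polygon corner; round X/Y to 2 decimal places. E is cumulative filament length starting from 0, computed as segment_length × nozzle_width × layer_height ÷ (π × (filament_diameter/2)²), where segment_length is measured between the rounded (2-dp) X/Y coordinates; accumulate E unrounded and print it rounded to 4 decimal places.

At z = 14.8 mm: the cube is not intersected at this z (z outside [0, 14.5]); the r=7.5 cylinder at (7, -4) gives a regular 24-gon of circumradius 7.5 (constant along its height); Taking the union: only the r=7.5 cylinder at (7, -4) is present, so the union is just that shape — 1 connected region; the cube at (-0.5, -4) (footprint 13×13.5) is included at this height; After the difference (first − rest): starting from that combined region, the 13×13.5 cube at (-0.5, -4) partially overlaps it — only the 80.59 mm² overlap (of its 175.50 mm²) is removed, clipping the outline — 1 connected region; (rotated 5° about Z; rotation is an isometry so areas/perimeters/island counts are preserved). The outline is a single polygon with 17 vertices. Extrusion per mm of travel: 0.6 × 0.2 / (π × 0.875²) = 0.049890. Accumulating E over each segment gives final E = 2.3496.

G0 X-0.15 Y-4.03 Z14.80
G1 X0.27 Y-5.94 E0.0976
G1 X1.18 Y-7.68 E0.1955
G1 X2.50 Y-9.12 E0.2930
G1 X4.15 Y-10.17 E0.3906
G1 X6.02 Y-10.76 E0.4884
G1 X7.98 Y-10.85 E0.5863
G1 X9.89 Y-10.42 E0.6840
G1 X11.62 Y-9.52 E0.7812
G1 X13.07 Y-8.20 E0.8791
G1 X14.12 Y-6.54 E0.9771
G1 X14.71 Y-4.68 E1.0744
G1 X14.79 Y-2.72 E1.1723
G1 X14.37 Y-0.81 E1.2699
G1 X13.47 Y0.93 E1.3676
G1 X12.36 Y2.13 E1.4491
G1 X12.80 Y-2.90 E1.7010
G1 X-0.15 Y-4.03 E2.3496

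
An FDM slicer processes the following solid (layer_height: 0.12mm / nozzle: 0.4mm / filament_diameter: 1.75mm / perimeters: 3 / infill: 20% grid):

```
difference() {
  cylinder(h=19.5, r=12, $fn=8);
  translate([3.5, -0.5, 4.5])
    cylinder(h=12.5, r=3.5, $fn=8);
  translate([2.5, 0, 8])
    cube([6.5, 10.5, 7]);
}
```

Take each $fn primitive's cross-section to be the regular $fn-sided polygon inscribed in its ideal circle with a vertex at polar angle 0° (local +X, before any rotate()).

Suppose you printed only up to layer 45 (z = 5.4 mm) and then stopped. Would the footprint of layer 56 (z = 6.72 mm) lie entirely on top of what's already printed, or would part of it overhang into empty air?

Compare the two slices. At z = 5.4: the cylinder: section is a regular 8-gon, circumradius r=12 (area = (8/2)·12.000²·sin(360°/8) = 407.29 mm²); the r=3.5 cylinder at (3.5, -0.5) gives a regular 8-gon of circumradius 3.5 (constant along its height) (area = (8/2)·3.500²·sin(360°/8) = 34.65 mm²); the cube at (2.5, 0) does not reach this height (z outside [8, 15]); After the difference (first − rest): starting from the r=12 cylinder (407.29 mm²), the r=3.5 cylinder at (3.5, -0.5) lies wholly inside it (removes its full 34.65 mm² and its 21.43 mm outline becomes a hole wall) — area = 372.65 mm². At z = 6.72: the r=12 cylinder contributes a regular 8-gon of circumradius 12 (area = (8/2)·12.000²·sin(360°/8) = 407.29 mm²); the r=3.5 cylinder at (3.5, -0.5) gives a regular 8-gon of circumradius 3.5 (constant along its height) (area = (8/2)·3.500²·sin(360°/8) = 34.65 mm²); the cube at (2.5, 0) is not intersected at this z (z outside [8, 15]); After the difference (first − rest): starting from the r=12 cylinder (407.29 mm²), the r=3.5 cylinder at (3.5, -0.5) lies wholly inside it (removes its full 34.65 mm² and its 21.43 mm outline becomes a hole wall) — area = 372.65 mm². Checking containment: the cross-section at z = 6.72 is a subset of the cross-section at z = 5.4.

entirely on top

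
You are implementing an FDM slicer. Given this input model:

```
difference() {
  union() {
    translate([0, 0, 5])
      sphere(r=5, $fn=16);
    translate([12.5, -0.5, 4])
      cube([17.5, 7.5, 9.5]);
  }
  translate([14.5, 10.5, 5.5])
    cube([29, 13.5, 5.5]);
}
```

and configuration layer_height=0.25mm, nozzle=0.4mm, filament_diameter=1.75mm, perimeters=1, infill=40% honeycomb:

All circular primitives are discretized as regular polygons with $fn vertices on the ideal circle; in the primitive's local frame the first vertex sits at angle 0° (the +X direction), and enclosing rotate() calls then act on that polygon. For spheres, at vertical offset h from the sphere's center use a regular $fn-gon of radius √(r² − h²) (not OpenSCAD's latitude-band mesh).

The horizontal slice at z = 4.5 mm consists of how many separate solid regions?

At z = 4.5 mm: the sphere: section is a regular 16-gon, circumradius = √(r²−h²) = √(5²−0.5²) = 4.975; the 17.5×7.5 cube at (12.5, -0.5) contributes its full rectangle; Combining (union): the 2 present regions are separate (no shared area or edge), so areas and boundary lengths simply add and each stays a separate island — 2 connected regions; the cube at (14.5, 10.5) is not intersected at this z (z outside [5.5, 11]); Taking the first minus the rest: none of the subtracted shapes is present at this height, so that combined region is unchanged — 2 connected regions. The result has 2 disconnected regions.

2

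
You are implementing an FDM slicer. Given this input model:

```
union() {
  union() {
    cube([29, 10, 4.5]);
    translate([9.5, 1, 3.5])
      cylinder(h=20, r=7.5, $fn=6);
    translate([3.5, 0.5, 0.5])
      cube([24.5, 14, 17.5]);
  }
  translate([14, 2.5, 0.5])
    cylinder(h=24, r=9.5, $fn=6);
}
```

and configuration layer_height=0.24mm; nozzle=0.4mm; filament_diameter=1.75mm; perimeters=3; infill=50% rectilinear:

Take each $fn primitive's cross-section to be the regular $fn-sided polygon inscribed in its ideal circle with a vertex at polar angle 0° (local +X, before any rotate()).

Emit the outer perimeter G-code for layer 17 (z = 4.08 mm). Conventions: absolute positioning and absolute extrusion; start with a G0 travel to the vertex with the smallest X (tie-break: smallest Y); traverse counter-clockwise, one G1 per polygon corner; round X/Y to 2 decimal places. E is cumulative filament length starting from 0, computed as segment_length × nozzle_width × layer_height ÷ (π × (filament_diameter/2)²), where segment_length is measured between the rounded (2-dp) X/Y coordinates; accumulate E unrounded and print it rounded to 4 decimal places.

G0 X0.00 Y0.00 Z4.08
G1 X2.58 Y0.00 E0.1030
G1 X5.75 Y-5.50 E0.3563
G1 X9.12 Y-5.50 E0.4908
G1 X9.25 Y-5.73 E0.5014
G1 X18.75 Y-5.73 E0.8806
G1 X22.06 Y0.00 E1.1447
G1 X29.00 Y0.00 E1.4217
G1 X29.00 Y10.00 E1.8208
G1 X28.00 Y10.00 E1.8607
G1 X28.00 Y14.50 E2.0403
G1 X3.50 Y14.50 E3.0181
G1 X3.50 Y10.00 E3.1977
G1 X0.00 Y10.00 E3.3374
G1 X0.00 Y0.00 E3.7366

At z = 4.08 mm: the 29×10 cube contributes its full rectangle; the r=7.5 cylinder at (9.5, 1) contributes a regular 6-gon of circumradius 7.5; the cube at (3.5, 0.5) is present — its section is the full 24.5×14 rectangle; Combining (union): the regions partially overlap (shared area 320.24 mm²), so overlapping operands fuse into one piece — 1 connected region; the cylinder at (14, 2.5): section is a regular 6-gon, circumradius r=9.5; Merging all regions: the regions partially overlap (shared area 201.28 mm²), so overlapping operands fuse into one piece — 1 connected region. The outline is a single polygon with 14 vertices. Extrusion per mm of travel: 0.4 × 0.24 / (π × 0.875²) = 0.039912. Accumulating E over each segment gives final E = 3.7366.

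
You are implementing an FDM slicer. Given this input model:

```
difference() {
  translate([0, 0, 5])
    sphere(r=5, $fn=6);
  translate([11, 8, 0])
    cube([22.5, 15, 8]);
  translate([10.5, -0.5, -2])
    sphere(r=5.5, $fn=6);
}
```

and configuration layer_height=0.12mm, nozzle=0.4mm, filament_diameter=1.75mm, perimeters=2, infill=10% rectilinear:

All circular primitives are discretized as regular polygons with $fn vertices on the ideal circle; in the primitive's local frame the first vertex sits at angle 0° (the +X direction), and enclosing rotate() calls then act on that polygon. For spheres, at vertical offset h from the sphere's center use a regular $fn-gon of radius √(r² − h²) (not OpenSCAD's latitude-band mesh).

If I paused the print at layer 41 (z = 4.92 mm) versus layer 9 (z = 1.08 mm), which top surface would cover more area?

layer 41 (z = 4.92 mm)

Layer 41 (z = 4.92): the r=5 sphere slices to a regular 6-gon of circumradius 4.999 (√(r²−h²) with h=0.08 from center) (area = (6/2)·4.999²·sin(360°/6) = 64.94 mm²); the cube at (11, 8) (footprint 22.5×15) is included at this height (area 337.50 mm²); the sphere at (10.5, -0.5) is absent (|z−center|=6.920 > r=5.5); Subtracting the remaining from the first: starting from the r=5 sphere (64.94 mm²), the 22.5×15 cube at (11, 8) misses the remaining region (no effect) — area = 64.94 mm². So its area = 64.94 mm². Layer 9 (z = 1.08): the r=5 sphere contributes a regular 6-gon of circumradius √(5²−3.92²) = 3.104 (area = (6/2)·3.104²·sin(360°/6) = 25.03 mm²); the cube at (11, 8) is present — its section is the full 22.5×15 rectangle (area 337.50 mm²); the r=5.5 sphere at (10.5, -0.5) contributes a regular 6-gon of circumradius √(5.5²−3.08²) = 4.557 (area = (6/2)·4.557²·sin(360°/6) = 53.95 mm²); Taking the first minus the rest: starting from the r=5 sphere (25.03 mm²), the 22.5×15 cube at (11, 8) misses the remaining region (no effect); the r=5.5 sphere at (10.5, -0.5) misses the remaining region (no effect) — area = 25.03 mm². So its area = 25.03 mm². Layer 41 is larger (64.94 vs 25.03 mm²).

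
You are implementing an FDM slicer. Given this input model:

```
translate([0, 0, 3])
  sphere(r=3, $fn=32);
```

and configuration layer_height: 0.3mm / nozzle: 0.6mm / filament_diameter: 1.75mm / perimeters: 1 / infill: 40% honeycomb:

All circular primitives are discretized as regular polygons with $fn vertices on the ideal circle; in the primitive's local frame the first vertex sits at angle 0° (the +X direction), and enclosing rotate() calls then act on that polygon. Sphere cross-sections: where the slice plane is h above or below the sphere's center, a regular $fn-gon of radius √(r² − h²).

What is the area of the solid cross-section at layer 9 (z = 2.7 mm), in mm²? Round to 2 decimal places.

27.81 mm²

At z = 2.7 mm: the sphere: section is a regular 32-gon, circumradius = √(r²−h²) = √(3²−0.3²) = 2.985 (area = (32/2)·2.985²·sin(360°/32) = 27.81 mm²). Overall, the cross-section is a single solid region. Net area = 27.81 mm².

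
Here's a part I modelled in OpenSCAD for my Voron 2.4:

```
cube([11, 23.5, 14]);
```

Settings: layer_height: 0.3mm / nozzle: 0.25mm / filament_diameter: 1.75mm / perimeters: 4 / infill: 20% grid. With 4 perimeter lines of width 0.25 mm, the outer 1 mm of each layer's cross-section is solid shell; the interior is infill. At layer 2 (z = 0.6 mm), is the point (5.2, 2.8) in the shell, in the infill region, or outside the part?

infill

At z = 0.6 mm: the cube is present — its section is the full 11×23.5 rectangle. Overall, the cross-section is a single solid region. The nearest boundary edge runs (0.00, 0.00)→(11.00, 0.00); distance from the point to it = 2.80 mm. The point is inside the cross-section and 2.80 mm from the nearest boundary — more than the 1 mm shell width (4 × 0.25), so it's in the infill interior.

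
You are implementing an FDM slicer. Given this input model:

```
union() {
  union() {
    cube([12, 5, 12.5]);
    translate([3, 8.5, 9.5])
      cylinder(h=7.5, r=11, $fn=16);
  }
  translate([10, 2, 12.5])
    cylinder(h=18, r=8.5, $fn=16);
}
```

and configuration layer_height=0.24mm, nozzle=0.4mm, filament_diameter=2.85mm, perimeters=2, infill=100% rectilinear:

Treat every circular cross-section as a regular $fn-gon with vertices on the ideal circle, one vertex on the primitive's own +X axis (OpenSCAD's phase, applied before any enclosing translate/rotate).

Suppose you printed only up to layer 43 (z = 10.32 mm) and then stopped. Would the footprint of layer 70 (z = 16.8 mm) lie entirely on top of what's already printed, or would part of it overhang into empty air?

part overhangs

Compare the two slices. At z = 10.32: the 12×5 cube contributes its full rectangle (area 60.00 mm²); the r=11 cylinder at (3, 8.5) gives a regular 16-gon of circumradius 11 (constant along its height) (area = (16/2)·11.000²·sin(360°/16) = 370.44 mm²); Taking the union: the regions partially overlap — summed areas 430.44 mm² minus the doubly-counted overlap 57.61 mm² gives 372.83 mm² — area = 372.83 mm²; the cylinder at (10, 2) does not reach this height (z outside [12.5, 30.5]); Merging all regions: only that combined region is present, so the union is just that shape — area = 372.83 mm². At z = 16.8: the cube is not intersected at this z (z outside [0, 12.5]); the cylinder at (3, 8.5): section is a regular 16-gon, circumradius r=11 (area = (16/2)·11.000²·sin(360°/16) = 370.44 mm²); Taking the union: only the r=11 cylinder at (3, 8.5) is present, so the union is just that shape — area = 370.44 mm²; the r=8.5 cylinder at (10, 2) gives a regular 16-gon of circumradius 8.5 (constant along its height) (area = (16/2)·8.500²·sin(360°/16) = 221.19 mm²); Combining (union): the regions partially overlap — summed areas 591.63 mm² minus the doubly-counted overlap 112.97 mm² gives 478.66 mm² — area = 478.66 mm². Checking containment: at z = 16.8 the cross-section extends beyond the z = 10.32 cross-section by about 105.83 mm².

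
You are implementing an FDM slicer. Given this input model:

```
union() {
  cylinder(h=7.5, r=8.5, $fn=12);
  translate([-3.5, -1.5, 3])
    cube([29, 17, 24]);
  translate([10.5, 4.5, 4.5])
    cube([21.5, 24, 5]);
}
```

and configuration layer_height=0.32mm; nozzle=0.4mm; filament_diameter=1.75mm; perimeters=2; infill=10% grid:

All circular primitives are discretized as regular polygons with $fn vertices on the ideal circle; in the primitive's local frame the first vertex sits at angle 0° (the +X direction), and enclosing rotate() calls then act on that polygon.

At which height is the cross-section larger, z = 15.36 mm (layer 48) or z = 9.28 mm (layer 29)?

layer 29 (z = 9.28 mm)

Layer 48 (z = 15.36): the cylinder is absent (z outside [0, 7.5]); the cube at (-3.5, -1.5) (footprint 29×17) is included at this height (area 493.00 mm²); the cube at (10.5, 4.5) is not intersected at this z (z outside [4.5, 9.5]); Combining (union): only the 29×17 cube at (-3.5, -1.5) is present, so the union is just that shape — area = 493.00 mm². So its area = 493.00 mm². Layer 29 (z = 9.28): the cylinder is absent (z outside [0, 7.5]); the cube at (-3.5, -1.5) (footprint 29×17) is included at this height (area 493.00 mm²); the cube at (10.5, 4.5) is present — its section is the full 21.5×24 rectangle (area 516.00 mm²); Merging all regions: the regions partially overlap — summed areas 1009.00 mm² minus the doubly-counted overlap 165.00 mm² gives 844.00 mm² — area = 844.00 mm². So its area = 844.00 mm². Layer 29 is larger (844.00 vs 493.00 mm²).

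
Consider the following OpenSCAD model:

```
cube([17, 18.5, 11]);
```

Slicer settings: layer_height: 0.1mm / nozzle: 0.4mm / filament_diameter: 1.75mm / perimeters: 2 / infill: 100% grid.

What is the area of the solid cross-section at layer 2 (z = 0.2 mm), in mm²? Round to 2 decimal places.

314.50 mm²

At z = 0.2 mm: the 17×18.5 cube contributes its full rectangle (area 314.50 mm²). Overall, the cross-section is a single solid region. Net area = 314.50 mm².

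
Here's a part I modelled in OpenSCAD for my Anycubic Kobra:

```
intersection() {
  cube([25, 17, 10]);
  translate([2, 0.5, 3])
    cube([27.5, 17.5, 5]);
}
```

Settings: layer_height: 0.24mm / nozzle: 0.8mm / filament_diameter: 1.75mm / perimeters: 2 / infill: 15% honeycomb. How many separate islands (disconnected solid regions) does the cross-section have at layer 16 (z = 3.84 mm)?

1

At z = 3.84 mm: the cube (footprint 25×17) is included at this height; the cube at (2, 0.5) (footprint 27.5×17.5) is included at this height; Taking the intersection: the 27.5×17.5 cube at (2, 0.5) partially overlaps the 25×17 cube; clipping to the common part keeps 379.50 mm² — 1 connected region. Overall, the cross-section is a single solid region. Island count = 1.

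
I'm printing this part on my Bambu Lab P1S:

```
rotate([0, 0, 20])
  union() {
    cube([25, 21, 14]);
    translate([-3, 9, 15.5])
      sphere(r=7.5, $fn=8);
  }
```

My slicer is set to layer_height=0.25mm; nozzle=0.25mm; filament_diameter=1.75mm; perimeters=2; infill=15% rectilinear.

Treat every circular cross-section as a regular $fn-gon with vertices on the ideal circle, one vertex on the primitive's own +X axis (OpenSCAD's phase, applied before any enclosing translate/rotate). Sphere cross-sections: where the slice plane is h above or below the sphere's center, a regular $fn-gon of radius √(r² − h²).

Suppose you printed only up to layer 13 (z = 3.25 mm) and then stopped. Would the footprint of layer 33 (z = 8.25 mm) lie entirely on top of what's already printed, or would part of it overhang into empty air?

part overhangs

Compare the two slices. At z = 3.25: the 25×21 cube contributes its full rectangle (area 525.00 mm²); the sphere at (-3, 9) does not reach this height (|z−center|=12.250 > r=7.5); Combining (union): only the 25×21 cube is present, so the union is just that shape — area = 525.00 mm²; (rotated 20° about Z; rotation is an isometry so areas/perimeters/island counts are preserved). At z = 8.25: the cube is present — its section is the full 25×21 rectangle (area 525.00 mm²); the r=7.5 sphere at (-3, 9) slices to a regular 8-gon of circumradius 1.920 (√(r²−h²) with h=7.25 from center) (area = (8/2)·1.920²·sin(360°/8) = 10.43 mm²); Taking the union: the 2 present regions are separate (no shared area or edge), so areas and boundary lengths simply add and each stays a separate island — area = 535.43 mm²; (whole slice rotated 20° about Z — lengths, areas and connectivity unchanged). Checking containment: at z = 8.25 the cross-section extends beyond the z = 3.25 cross-section by about 10.43 mm².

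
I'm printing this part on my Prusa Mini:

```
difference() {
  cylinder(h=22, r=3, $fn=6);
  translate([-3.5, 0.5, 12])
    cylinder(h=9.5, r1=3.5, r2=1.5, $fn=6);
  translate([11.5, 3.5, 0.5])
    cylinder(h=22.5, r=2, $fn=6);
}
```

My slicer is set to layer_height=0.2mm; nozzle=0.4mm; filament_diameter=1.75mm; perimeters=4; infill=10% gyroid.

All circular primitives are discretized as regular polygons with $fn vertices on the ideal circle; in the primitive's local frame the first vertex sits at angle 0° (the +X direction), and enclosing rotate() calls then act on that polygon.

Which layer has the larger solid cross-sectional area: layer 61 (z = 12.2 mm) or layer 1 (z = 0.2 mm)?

Layer 61 (z = 12.2): the r=3 cylinder gives a regular 6-gon of circumradius 3 (constant along its height) (area = (6/2)·3.000²·sin(360°/6) = 23.38 mm²); the cone at (-3.5, 0.5): at t=0.021 of its height the radius interpolates to r₁+(r₂−r₁)t = 3.458, giving a regular 6-gon of that circumradius (area = (6/2)·3.458²·sin(360°/6) = 31.07 mm²); the r=2 cylinder at (11.5, 3.5) gives a regular 6-gon of circumradius 2 (constant along its height) (area = (6/2)·2.000²·sin(360°/6) = 10.39 mm²); After the difference (first − rest): starting from the r=3 cylinder (23.38 mm²), the cone at (-3.5, 0.5) partially overlaps it — only the 7.48 mm² overlap (of its 31.07 mm²) is removed, clipping the outline; the r=2 cylinder at (11.5, 3.5) misses the remaining region (no effect) — area = 15.90 mm². So its area = 15.90 mm². Layer 1 (z = 0.2): the r=3 cylinder contributes a regular 6-gon of circumradius 3 (area = (6/2)·3.000²·sin(360°/6) = 23.38 mm²); the cone at (-3.5, 0.5) is absent (z outside [12, 21.5]); the cylinder at (11.5, 3.5) is not intersected at this z (z outside [0.5, 23]); Taking the first minus the rest: none of the subtracted shapes is present at this height, so the r=3 cylinder is unchanged — area = 23.38 mm². So its area = 23.38 mm². Layer 1 is larger (23.38 vs 15.90 mm²).

layer 1 (z = 0.2 mm)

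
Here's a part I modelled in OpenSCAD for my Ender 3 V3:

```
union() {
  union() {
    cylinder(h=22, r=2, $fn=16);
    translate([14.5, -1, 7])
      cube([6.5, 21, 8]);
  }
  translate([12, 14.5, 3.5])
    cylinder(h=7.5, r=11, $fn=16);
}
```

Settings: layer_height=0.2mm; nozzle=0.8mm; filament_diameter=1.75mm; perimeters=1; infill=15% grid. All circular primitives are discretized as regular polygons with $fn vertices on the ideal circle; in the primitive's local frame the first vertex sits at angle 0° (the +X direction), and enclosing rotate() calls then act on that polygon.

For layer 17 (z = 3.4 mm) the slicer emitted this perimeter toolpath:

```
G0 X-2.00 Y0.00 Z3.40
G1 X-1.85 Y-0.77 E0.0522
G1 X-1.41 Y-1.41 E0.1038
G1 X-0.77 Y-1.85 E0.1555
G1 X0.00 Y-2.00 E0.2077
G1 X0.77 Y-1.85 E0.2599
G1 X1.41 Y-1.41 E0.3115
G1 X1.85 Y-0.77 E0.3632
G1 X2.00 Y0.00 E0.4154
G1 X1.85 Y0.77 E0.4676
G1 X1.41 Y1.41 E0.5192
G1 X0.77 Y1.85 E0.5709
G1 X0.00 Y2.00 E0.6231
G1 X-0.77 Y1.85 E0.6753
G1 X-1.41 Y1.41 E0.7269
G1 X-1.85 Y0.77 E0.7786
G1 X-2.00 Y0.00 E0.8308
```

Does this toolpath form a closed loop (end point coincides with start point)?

yes

Start point (G0): (-2.00, 0.00). End point (last G1): the path returns to the start — closed.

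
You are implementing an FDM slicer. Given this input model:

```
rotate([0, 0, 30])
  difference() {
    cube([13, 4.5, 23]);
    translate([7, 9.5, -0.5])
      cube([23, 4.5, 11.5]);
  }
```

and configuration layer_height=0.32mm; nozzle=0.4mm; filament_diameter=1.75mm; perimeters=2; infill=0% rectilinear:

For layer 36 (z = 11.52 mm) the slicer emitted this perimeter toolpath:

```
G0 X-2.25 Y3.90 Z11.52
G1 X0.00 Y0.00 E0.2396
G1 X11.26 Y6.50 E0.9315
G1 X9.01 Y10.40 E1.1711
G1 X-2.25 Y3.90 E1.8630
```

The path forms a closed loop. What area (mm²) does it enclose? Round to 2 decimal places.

58.54 mm²

Apply the shoelace formula to the sequence of (X, Y) vertices; enclosed area = 58.54 mm².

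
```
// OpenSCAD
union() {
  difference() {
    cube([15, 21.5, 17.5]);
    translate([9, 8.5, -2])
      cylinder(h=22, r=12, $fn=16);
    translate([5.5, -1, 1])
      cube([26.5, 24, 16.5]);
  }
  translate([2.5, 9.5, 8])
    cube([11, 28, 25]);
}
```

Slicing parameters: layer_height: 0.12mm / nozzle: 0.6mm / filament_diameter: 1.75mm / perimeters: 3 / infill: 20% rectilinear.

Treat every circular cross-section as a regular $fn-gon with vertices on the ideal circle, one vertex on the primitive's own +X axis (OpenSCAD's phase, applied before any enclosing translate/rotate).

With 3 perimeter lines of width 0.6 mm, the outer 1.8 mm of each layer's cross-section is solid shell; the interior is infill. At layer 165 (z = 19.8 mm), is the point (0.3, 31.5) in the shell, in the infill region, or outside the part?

At z = 19.8 mm: the cube does not reach this height (z outside [0, 17.5]); the r=12 cylinder at (9, 8.5) contributes a regular 16-gon of circumradius 12; the cube at (5.5, -1) is absent (z outside [1, 17.5]); Taking the first minus the rest: the first operand is absent here, so nothing remains; the cube at (2.5, 9.5) (footprint 11×28) is included at this height; Merging all regions: only the 11×28 cube at (2.5, 9.5) is present, so the union is just that shape — 1 connected region. Overall, the cross-section is a single solid region. The nearest boundary edge runs (2.50, 37.50)→(2.50, 9.50); distance from the point to it = 2.20 mm. The point is not inside any of the regions above, so it lies outside the cross-section (2.20 mm from the nearest boundary).

outside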